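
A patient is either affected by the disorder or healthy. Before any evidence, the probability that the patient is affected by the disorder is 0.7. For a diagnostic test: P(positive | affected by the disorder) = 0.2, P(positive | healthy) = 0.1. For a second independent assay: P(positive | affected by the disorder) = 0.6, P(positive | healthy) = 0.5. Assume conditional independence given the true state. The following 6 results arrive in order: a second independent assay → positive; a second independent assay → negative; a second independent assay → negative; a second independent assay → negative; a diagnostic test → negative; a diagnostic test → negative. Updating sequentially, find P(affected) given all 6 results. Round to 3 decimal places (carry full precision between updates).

0.531

After a second independent assay='positive': P(affected) = 0.6·0.7000 / (0.6·0.7000 + 0.5·0.3000) ≈ 0.7368
After a second independent assay='negative': P(affected) = 0.4·0.7368 / (0.4·0.7368 + 0.5·0.2632) ≈ 0.6914
After a second independent assay='negative': P(affected) = 0.4·0.6914 / (0.4·0.6914 + 0.5·0.3086) ≈ 0.6418
After a second independent assay='negative': P(affected) = 0.4·0.6418 / (0.4·0.6418 + 0.5·0.3582) ≈ 0.5891
After a diagnostic test='negative': P(affected) = 0.8·0.5891 / (0.8·0.5891 + 0.9·0.4109) ≈ 0.5603
After a diagnostic test='negative': P(affected) = 0.8·0.5603 / (0.8·0.5603 + 0.9·0.4397) ≈ 0.5311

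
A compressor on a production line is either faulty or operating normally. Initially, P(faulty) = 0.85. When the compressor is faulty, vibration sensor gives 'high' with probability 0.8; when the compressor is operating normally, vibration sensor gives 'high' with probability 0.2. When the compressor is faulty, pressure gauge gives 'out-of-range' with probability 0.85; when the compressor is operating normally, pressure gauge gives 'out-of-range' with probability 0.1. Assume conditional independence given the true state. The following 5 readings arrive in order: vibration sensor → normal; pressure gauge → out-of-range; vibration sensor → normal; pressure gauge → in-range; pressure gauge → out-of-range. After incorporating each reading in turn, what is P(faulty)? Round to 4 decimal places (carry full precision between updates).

0.8101

Apply Bayes' rule sequentially, carrying P(faulty) forward.
After vibration sensor='normal': P(faulty) = 0.2·0.8500 / (0.2·0.8500 + 0.8·0.1500) ≈ 0.5862
After pressure gauge='out-of-range': P(faulty) = 0.85·0.5862 / (0.85·0.5862 + 0.1·0.4138) ≈ 0.9233
After vibration sensor='normal': P(faulty) = 0.2·0.9233 / (0.2·0.9233 + 0.8·0.0767) ≈ 0.7506
After pressure gauge='in-range': P(faulty) = 0.15·0.7506 / (0.15·0.7506 + 0.9·0.2494) ≈ 0.3341
After pressure gauge='out-of-range': P(faulty) = 0.85·0.3341 / (0.85·0.3341 + 0.1·0.6659) ≈ 0.8101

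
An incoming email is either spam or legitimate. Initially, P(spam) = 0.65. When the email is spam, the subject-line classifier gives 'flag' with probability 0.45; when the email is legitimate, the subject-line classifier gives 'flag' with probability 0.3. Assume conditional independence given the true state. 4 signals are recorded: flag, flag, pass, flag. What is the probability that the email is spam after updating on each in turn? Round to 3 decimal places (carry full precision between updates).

0.831

Each posterior becomes the prior for the next update.
After 'flag': P(spam) = 0.45·0.6500 / (0.45·0.6500 + 0.3·0.3500) ≈ 0.7358
After 'flag': P(spam) = 0.45·0.7358 / (0.45·0.7358 + 0.3·0.2642) ≈ 0.8069
After 'pass': P(spam) = 0.55·0.8069 / (0.55·0.8069 + 0.7·0.1931) ≈ 0.7665
After 'flag': P(spam) = 0.45·0.7665 / (0.45·0.7665 + 0.3·0.2335) ≈ 0.8312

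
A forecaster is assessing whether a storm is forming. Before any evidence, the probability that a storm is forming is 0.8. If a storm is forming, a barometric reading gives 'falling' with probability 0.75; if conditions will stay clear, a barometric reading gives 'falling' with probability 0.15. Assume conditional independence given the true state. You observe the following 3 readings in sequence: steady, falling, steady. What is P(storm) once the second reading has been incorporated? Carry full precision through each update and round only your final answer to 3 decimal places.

0.855

After 'steady': P(storm) = 0.25·0.8000 / (0.25·0.8000 + 0.85·0.2000) ≈ 0.5405
After 'falling': P(storm) = 0.75·0.5405 / (0.75·0.5405 + 0.15·0.4595) ≈ 0.8547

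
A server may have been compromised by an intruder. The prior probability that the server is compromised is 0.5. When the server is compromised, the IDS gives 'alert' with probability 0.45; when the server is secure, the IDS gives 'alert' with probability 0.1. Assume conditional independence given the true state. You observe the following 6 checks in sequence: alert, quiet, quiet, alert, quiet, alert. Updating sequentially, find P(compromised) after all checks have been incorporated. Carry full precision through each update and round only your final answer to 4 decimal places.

0.9541

After 'alert': P(compromised) = 0.45·0.5000 / (0.45·0.5000 + 0.1·0.5000) ≈ 0.8182
After 'quiet': P(compromised) = 0.55·0.8182 / (0.55·0.8182 + 0.9·0.1818) ≈ 0.7333
After 'quiet': P(compromised) = 0.55·0.7333 / (0.55·0.7333 + 0.9·0.2667) ≈ 0.6269
After 'alert': P(compromised) = 0.45·0.6269 / (0.45·0.6269 + 0.1·0.3731) ≈ 0.8832
After 'quiet': P(compromised) = 0.55·0.8832 / (0.55·0.8832 + 0.9·0.1168) ≈ 0.8221
After 'alert': P(compromised) = 0.45·0.8221 / (0.45·0.8221 + 0.1·0.1779) ≈ 0.9541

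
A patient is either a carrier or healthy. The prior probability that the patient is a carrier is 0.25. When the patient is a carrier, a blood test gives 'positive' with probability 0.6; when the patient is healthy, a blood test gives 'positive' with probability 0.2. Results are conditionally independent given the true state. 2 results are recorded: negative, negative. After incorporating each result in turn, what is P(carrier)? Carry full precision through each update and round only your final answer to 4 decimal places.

After 'negative': P(carrier) = 0.4·0.2500 / (0.4·0.2500 + 0.8·0.7500) ≈ 0.1429
After 'negative': P(carrier) = 0.4·0.1429 / (0.4·0.1429 + 0.8·0.8571) ≈ 0.0769

0.0769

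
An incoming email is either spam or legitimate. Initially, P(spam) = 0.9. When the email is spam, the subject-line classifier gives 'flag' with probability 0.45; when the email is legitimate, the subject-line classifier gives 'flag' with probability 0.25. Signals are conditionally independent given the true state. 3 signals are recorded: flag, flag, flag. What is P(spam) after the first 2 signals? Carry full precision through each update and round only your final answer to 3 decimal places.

0.967

After 'flag': P(spam) = 0.45·0.9000 / (0.45·0.9000 + 0.25·0.1000) ≈ 0.9419
After 'flag': P(spam) = 0.45·0.9419 / (0.45·0.9419 + 0.25·0.0581) ≈ 0.9668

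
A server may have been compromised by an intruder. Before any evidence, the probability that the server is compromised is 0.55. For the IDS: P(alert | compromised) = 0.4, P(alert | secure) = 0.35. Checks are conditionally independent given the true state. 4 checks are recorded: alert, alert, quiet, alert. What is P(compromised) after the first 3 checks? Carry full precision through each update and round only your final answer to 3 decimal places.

After 'alert': P(compromised) = 0.4·0.5500 / (0.4·0.5500 + 0.35·0.4500) ≈ 0.5828
After 'alert': P(compromised) = 0.4·0.5828 / (0.4·0.5828 + 0.35·0.4172) ≈ 0.6148
After 'quiet': P(compromised) = 0.6·0.6148 / (0.6·0.6148 + 0.65·0.3852) ≈ 0.5957

0.596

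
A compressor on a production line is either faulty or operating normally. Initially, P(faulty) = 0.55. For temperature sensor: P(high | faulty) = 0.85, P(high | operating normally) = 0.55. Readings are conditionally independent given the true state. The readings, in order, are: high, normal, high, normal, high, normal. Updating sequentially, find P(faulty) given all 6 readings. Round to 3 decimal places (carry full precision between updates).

After 'high': P(faulty) = 0.85·0.5500 / (0.85·0.5500 + 0.55·0.4500) ≈ 0.6538
After 'normal': P(faulty) = 0.15·0.6538 / (0.15·0.6538 + 0.45·0.3462) ≈ 0.3864
After 'high': P(faulty) = 0.85·0.3864 / (0.85·0.3864 + 0.55·0.6136) ≈ 0.4932
After 'normal': P(faulty) = 0.15·0.4932 / (0.15·0.4932 + 0.45·0.5068) ≈ 0.2449
After 'high': P(faulty) = 0.85·0.2449 / (0.85·0.2449 + 0.55·0.7551) ≈ 0.3339
After 'normal': P(faulty) = 0.15·0.3339 / (0.15·0.3339 + 0.45·0.6661) ≈ 0.1432

0.143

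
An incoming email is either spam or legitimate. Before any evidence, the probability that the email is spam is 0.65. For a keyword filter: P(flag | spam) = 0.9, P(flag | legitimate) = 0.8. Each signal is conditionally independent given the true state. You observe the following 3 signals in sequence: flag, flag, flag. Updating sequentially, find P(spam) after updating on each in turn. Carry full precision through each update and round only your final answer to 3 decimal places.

After 'flag': P(spam) = 0.9·0.6500 / (0.9·0.6500 + 0.8·0.3500) ≈ 0.6763
After 'flag': P(spam) = 0.9·0.6763 / (0.9·0.6763 + 0.8·0.3237) ≈ 0.7015
After 'flag': P(spam) = 0.9·0.7015 / (0.9·0.7015 + 0.8·0.2985) ≈ 0.7256

0.726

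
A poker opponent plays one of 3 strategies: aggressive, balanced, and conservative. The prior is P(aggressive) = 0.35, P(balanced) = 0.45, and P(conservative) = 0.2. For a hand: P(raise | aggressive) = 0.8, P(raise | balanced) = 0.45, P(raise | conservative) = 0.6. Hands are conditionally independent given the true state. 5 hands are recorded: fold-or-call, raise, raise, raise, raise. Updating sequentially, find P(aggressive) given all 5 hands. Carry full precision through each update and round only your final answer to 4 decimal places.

After 'fold-or-call': normaliser = 0.2·0.3500 + 0.55·0.4500 + 0.4·0.2000; P(aggressive) ≈ 0.1761, P(balanced) ≈ 0.6226, P(conservative) ≈ 0.2013
After 'raise': normaliser = 0.8·0.1761 + 0.45·0.6226 + 0.6·0.2013; P(aggressive) ≈ 0.2600, P(balanced) ≈ 0.5171, P(conservative) ≈ 0.2229
After 'raise': normaliser = 0.8·0.2600 + 0.45·0.5171 + 0.6·0.2229; P(aggressive) ≈ 0.3621, P(balanced) ≈ 0.4051, P(conservative) ≈ 0.2328
After 'raise': normaliser = 0.8·0.3621 + 0.45·0.4051 + 0.6·0.2328; P(aggressive) ≈ 0.4736, P(balanced) ≈ 0.2980, P(conservative) ≈ 0.2283
After 'raise': normaliser = 0.8·0.4736 + 0.45·0.2980 + 0.6·0.2283; P(aggressive) ≈ 0.5829, P(balanced) ≈ 0.2063, P(conservative) ≈ 0.2108

0.5829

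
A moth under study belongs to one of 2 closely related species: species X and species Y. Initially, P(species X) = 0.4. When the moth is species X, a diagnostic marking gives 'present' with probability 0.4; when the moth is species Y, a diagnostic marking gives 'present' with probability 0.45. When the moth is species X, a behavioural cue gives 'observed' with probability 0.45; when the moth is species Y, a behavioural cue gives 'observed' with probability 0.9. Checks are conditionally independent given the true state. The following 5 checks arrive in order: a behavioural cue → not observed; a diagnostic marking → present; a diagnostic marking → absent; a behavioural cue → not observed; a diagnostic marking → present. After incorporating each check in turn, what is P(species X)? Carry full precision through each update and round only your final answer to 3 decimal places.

0.946

After a behavioural cue='not observed': P(species X) = 0.55·0.4000 / (0.55·0.4000 + 0.1·0.6000) ≈ 0.7857
After a diagnostic marking='present': P(species X) = 0.4·0.7857 / (0.4·0.7857 + 0.45·0.2143) ≈ 0.7652
After a diagnostic marking='absent': P(species X) = 0.6·0.7652 / (0.6·0.7652 + 0.55·0.2348) ≈ 0.7805
After a behavioural cue='not observed': P(species X) = 0.55·0.7805 / (0.55·0.7805 + 0.1·0.2195) ≈ 0.9514
After a diagnostic marking='present': P(species X) = 0.4·0.9514 / (0.4·0.9514 + 0.45·0.0486) ≈ 0.9456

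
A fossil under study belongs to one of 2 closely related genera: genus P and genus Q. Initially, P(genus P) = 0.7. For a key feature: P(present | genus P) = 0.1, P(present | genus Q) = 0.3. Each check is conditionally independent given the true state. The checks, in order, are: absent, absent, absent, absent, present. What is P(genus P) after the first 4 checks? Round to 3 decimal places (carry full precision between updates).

Each posterior becomes the prior for the next update.
After 'absent': P(genus P) = 0.9·0.7000 / (0.9·0.7000 + 0.7·0.3000) ≈ 0.7500
After 'absent': P(genus P) = 0.9·0.7500 / (0.9·0.7500 + 0.7·0.2500) ≈ 0.7941
After 'absent': P(genus P) = 0.9·0.7941 / (0.9·0.7941 + 0.7·0.2059) ≈ 0.8322
After 'absent': P(genus P) = 0.9·0.8322 / (0.9·0.8322 + 0.7·0.1678) ≈ 0.8644

0.864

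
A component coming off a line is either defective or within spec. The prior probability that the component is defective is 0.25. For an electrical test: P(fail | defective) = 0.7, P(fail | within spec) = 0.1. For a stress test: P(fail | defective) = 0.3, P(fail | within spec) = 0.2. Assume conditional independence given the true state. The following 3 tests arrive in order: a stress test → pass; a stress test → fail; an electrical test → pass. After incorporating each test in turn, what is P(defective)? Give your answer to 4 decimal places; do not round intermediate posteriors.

0.1273

After a stress test='pass': P(defective) = 0.7·0.2500 / (0.7·0.2500 + 0.8·0.7500) ≈ 0.2258
After a stress test='fail': P(defective) = 0.3·0.2258 / (0.3·0.2258 + 0.2·0.7742) ≈ 0.3043
After an electrical test='pass': P(defective) = 0.3·0.3043 / (0.3·0.3043 + 0.9·0.6957) ≈ 0.1273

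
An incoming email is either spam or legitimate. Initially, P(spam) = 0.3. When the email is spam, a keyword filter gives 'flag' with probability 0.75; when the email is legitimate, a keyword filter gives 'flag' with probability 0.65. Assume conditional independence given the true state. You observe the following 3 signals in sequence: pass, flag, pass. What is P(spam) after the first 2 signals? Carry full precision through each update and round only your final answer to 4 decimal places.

After 'pass': P(spam) = 0.25·0.3000 / (0.25·0.3000 + 0.35·0.7000) ≈ 0.2344
After 'flag': P(spam) = 0.75·0.2344 / (0.75·0.2344 + 0.65·0.7656) ≈ 0.2610

0.2610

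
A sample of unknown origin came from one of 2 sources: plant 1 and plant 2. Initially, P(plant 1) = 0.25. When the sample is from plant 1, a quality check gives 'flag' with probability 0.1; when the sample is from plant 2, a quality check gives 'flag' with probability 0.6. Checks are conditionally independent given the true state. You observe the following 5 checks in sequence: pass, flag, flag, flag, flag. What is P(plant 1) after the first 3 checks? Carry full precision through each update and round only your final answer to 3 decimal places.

After 'pass': P(plant 1) = 0.9·0.2500 / (0.9·0.2500 + 0.4·0.7500) ≈ 0.4286
After 'flag': P(plant 1) = 0.1·0.4286 / (0.1·0.4286 + 0.6·0.5714) ≈ 0.1111
After 'flag': P(plant 1) = 0.1·0.1111 / (0.1·0.1111 + 0.6·0.8889) ≈ 0.0204

0.020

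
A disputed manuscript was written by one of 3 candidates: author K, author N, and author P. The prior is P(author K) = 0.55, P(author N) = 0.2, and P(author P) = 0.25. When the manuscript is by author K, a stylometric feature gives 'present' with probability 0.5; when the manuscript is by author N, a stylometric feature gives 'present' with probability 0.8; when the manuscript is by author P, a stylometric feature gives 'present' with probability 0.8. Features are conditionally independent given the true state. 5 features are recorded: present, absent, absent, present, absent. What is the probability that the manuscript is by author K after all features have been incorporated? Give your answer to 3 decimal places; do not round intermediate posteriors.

Apply Bayes' rule sequentially, carrying P(author K) forward.
After 'present': normaliser = 0.5·0.5500 + 0.8·0.2000 + 0.8·0.2500; P(author K) ≈ 0.4331, P(author N) ≈ 0.2520, P(author P) ≈ 0.3150
After 'absent': normaliser = 0.5·0.4331 + 0.2·0.2520 + 0.2·0.3150; P(author K) ≈ 0.6563, P(author N) ≈ 0.1527, P(author P) ≈ 0.1909
After 'absent': normaliser = 0.5·0.6563 + 0.2·0.1527 + 0.2·0.1909; P(author K) ≈ 0.8268, P(author N) ≈ 0.0770, P(author P) ≈ 0.0962
After 'present': normaliser = 0.5·0.8268 + 0.8·0.0770 + 0.8·0.0962; P(author K) ≈ 0.7490, P(author N) ≈ 0.1116, P(author P) ≈ 0.1394
After 'absent': normaliser = 0.5·0.7490 + 0.2·0.1116 + 0.2·0.1394; P(author K) ≈ 0.8818, P(author N) ≈ 0.0525, P(author P) ≈ 0.0657

0.882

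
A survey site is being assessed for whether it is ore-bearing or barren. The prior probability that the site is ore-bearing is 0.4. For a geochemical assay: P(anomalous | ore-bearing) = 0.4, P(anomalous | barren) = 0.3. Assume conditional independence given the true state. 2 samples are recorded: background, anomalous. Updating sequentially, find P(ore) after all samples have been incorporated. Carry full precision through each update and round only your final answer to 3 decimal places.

After 'background': P(ore) = 0.6·0.4000 / (0.6·0.4000 + 0.7·0.6000) ≈ 0.3636
After 'anomalous': P(ore) = 0.4·0.3636 / (0.4·0.3636 + 0.3·0.6364) ≈ 0.4324

0.432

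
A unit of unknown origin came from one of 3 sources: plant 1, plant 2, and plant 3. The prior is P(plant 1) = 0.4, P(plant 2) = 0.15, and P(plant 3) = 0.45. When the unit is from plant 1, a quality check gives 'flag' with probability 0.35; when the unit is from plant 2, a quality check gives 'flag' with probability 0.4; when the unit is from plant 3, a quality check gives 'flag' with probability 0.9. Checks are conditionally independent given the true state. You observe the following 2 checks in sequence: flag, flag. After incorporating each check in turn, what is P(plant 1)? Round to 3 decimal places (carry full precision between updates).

After 'flag': normaliser = 0.35·0.4000 + 0.4·0.1500 + 0.9·0.4500; P(plant 1) ≈ 0.2314, P(plant 2) ≈ 0.0992, P(plant 3) ≈ 0.6694
After 'flag': normaliser = 0.35·0.2314 + 0.4·0.0992 + 0.9·0.6694; P(plant 1) ≈ 0.1120, P(plant 2) ≈ 0.0549, P(plant 3) ≈ 0.8331

0.112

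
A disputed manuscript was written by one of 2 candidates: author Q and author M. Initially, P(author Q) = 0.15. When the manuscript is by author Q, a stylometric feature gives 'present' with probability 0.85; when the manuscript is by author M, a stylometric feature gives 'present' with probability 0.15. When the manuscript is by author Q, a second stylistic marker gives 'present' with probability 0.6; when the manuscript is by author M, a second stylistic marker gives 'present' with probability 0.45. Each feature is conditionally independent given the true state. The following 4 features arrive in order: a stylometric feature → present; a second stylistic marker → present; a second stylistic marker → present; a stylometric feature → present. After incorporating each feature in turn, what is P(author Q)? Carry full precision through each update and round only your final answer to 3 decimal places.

After a stylometric feature='present': P(author Q) = 0.85·0.1500 / (0.85·0.1500 + 0.15·0.8500) ≈ 0.5000
After a second stylistic marker='present': P(author Q) = 0.6·0.5000 / (0.6·0.5000 + 0.45·0.5000) ≈ 0.5714
After a second stylistic marker='present': P(author Q) = 0.6·0.5714 / (0.6·0.5714 + 0.45·0.4286) ≈ 0.6400
After a stylometric feature='present': P(author Q) = 0.85·0.6400 / (0.85·0.6400 + 0.15·0.3600) ≈ 0.9097

0.910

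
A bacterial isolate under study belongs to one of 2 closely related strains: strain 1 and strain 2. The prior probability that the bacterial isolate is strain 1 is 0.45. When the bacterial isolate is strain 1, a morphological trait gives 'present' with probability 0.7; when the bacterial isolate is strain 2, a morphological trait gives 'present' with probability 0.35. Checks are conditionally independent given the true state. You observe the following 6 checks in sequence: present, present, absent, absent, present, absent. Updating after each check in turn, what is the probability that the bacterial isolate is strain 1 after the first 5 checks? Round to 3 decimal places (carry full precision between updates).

After 'present': P(strain 1) = 0.7·0.4500 / (0.7·0.4500 + 0.35·0.5500) ≈ 0.6207
After 'present': P(strain 1) = 0.7·0.6207 / (0.7·0.6207 + 0.35·0.3793) ≈ 0.7660
After 'absent': P(strain 1) = 0.3·0.7660 / (0.3·0.7660 + 0.65·0.2340) ≈ 0.6017
After 'absent': P(strain 1) = 0.3·0.6017 / (0.3·0.6017 + 0.65·0.3983) ≈ 0.4108
After 'present': P(strain 1) = 0.7·0.4108 / (0.7·0.4108 + 0.35·0.5892) ≈ 0.5823

0.582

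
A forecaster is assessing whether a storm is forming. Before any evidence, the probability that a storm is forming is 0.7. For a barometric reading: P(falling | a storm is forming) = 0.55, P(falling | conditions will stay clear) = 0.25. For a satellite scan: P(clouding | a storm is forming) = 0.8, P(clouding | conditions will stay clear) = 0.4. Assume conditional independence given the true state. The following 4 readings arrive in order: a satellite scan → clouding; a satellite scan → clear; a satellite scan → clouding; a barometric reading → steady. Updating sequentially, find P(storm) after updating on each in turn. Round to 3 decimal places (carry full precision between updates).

After a satellite scan='clouding': P(storm) = 0.8·0.7000 / (0.8·0.7000 + 0.4·0.3000) ≈ 0.8235
After a satellite scan='clear': P(storm) = 0.2·0.8235 / (0.2·0.8235 + 0.6·0.1765) ≈ 0.6087
After a satellite scan='clouding': P(storm) = 0.8·0.6087 / (0.8·0.6087 + 0.4·0.3913) ≈ 0.7568
After a barometric reading='steady': P(storm) = 0.45·0.7568 / (0.45·0.7568 + 0.75·0.2432) ≈ 0.6512

0.651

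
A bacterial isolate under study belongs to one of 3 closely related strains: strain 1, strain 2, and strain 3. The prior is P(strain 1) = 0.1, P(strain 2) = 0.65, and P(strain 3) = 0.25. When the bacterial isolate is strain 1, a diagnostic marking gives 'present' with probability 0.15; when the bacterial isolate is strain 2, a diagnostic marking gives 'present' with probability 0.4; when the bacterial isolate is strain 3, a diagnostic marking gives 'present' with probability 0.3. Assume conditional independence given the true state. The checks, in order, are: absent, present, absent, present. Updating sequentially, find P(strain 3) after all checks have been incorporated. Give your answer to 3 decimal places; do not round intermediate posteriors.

After 'absent': normaliser = 0.85·0.1000 + 0.6·0.6500 + 0.7·0.2500; P(strain 1) ≈ 0.1308, P(strain 2) ≈ 0.6000, P(strain 3) ≈ 0.2692
After 'present': normaliser = 0.15·0.1308 + 0.4·0.6000 + 0.3·0.2692; P(strain 1) ≈ 0.0576, P(strain 2) ≈ 0.7051, P(strain 3) ≈ 0.2373
After 'absent': normaliser = 0.85·0.0576 + 0.6·0.7051 + 0.7·0.2373; P(strain 1) ≈ 0.0768, P(strain 2) ≈ 0.6629, P(strain 3) ≈ 0.2603
After 'present': normaliser = 0.15·0.0768 + 0.4·0.6629 + 0.3·0.2603; P(strain 1) ≈ 0.0325, P(strain 2) ≈ 0.7474, P(strain 3) ≈ 0.2201

0.220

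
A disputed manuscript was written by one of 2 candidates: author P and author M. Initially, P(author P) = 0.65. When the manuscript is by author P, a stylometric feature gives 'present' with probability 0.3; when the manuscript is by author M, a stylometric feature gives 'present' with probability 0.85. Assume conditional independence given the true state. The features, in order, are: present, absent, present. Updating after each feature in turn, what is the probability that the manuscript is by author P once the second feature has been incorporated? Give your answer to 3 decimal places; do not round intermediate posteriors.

After 'present': P(author P) = 0.3·0.6500 / (0.3·0.6500 + 0.85·0.3500) ≈ 0.3959
After 'absent': P(author P) = 0.7·0.3959 / (0.7·0.3959 + 0.15·0.6041) ≈ 0.7536

0.754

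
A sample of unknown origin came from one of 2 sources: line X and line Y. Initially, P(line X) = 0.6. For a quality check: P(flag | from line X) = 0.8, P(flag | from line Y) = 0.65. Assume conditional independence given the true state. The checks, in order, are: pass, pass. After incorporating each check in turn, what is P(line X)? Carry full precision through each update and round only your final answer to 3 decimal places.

After 'pass': P(line X) = 0.2·0.6000 / (0.2·0.6000 + 0.35·0.4000) ≈ 0.4615
After 'pass': P(line X) = 0.2·0.4615 / (0.2·0.4615 + 0.35·0.5385) ≈ 0.3288

0.329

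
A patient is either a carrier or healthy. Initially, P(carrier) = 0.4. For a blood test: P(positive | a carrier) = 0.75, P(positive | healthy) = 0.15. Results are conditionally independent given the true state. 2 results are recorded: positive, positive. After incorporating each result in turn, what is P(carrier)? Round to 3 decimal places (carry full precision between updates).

0.943

Each posterior becomes the prior for the next update.
After 'positive': P(carrier) = 0.75·0.4000 / (0.75·0.4000 + 0.15·0.6000) ≈ 0.7692
After 'positive': P(carrier) = 0.75·0.7692 / (0.75·0.7692 + 0.15·0.2308) ≈ 0.9434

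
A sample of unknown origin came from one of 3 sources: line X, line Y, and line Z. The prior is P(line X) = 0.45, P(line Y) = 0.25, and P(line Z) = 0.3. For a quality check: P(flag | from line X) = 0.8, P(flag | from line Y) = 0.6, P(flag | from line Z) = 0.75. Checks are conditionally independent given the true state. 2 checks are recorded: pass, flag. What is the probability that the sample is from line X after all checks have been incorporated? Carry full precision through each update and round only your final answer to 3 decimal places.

0.382

Each posterior becomes the prior for the next update.
After 'pass': normaliser = 0.2·0.4500 + 0.4·0.2500 + 0.25·0.3000; P(line X) ≈ 0.3396, P(line Y) ≈ 0.3774, P(line Z) ≈ 0.2830
After 'flag': normaliser = 0.8·0.3396 + 0.6·0.3774 + 0.75·0.2830; P(line X) ≈ 0.3825, P(line Y) ≈ 0.3187, P(line Z) ≈ 0.2988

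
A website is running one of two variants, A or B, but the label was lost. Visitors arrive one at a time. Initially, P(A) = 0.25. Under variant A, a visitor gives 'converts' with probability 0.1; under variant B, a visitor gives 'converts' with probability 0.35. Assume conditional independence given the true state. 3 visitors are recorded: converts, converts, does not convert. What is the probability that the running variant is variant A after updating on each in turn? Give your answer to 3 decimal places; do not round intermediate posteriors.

0.036

After 'converts': P(A) = 0.1·0.2500 / (0.1·0.2500 + 0.35·0.7500) ≈ 0.0870
After 'converts': P(A) = 0.1·0.0870 / (0.1·0.0870 + 0.35·0.9130) ≈ 0.0265
After 'does not convert': P(A) = 0.9·0.0265 / (0.9·0.0265 + 0.65·0.9735) ≈ 0.0363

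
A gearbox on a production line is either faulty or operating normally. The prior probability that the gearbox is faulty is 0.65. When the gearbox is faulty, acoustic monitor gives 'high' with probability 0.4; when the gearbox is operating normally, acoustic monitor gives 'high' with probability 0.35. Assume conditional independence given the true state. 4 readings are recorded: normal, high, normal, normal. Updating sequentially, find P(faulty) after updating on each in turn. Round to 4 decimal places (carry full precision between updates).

Each posterior becomes the prior for the next update.
After 'normal': P(faulty) = 0.6·0.6500 / (0.6·0.6500 + 0.65·0.3500) ≈ 0.6316
After 'high': P(faulty) = 0.4·0.6316 / (0.4·0.6316 + 0.35·0.3684) ≈ 0.6621
After 'normal': P(faulty) = 0.6·0.6621 / (0.6·0.6621 + 0.65·0.3379) ≈ 0.6439
After 'normal': P(faulty) = 0.6·0.6439 / (0.6·0.6439 + 0.65·0.3561) ≈ 0.6254

0.6254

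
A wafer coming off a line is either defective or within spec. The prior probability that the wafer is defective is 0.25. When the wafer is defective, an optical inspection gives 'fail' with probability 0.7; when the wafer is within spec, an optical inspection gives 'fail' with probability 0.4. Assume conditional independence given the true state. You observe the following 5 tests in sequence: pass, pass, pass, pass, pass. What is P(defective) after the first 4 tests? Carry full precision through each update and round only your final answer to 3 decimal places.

After 'pass': P(defective) = 0.3·0.2500 / (0.3·0.2500 + 0.6·0.7500) ≈ 0.1429
After 'pass': P(defective) = 0.3·0.1429 / (0.3·0.1429 + 0.6·0.8571) ≈ 0.0769
After 'pass': P(defective) = 0.3·0.0769 / (0.3·0.0769 + 0.6·0.9231) ≈ 0.0400
After 'pass': P(defective) = 0.3·0.0400 / (0.3·0.0400 + 0.6·0.9600) ≈ 0.0204

0.020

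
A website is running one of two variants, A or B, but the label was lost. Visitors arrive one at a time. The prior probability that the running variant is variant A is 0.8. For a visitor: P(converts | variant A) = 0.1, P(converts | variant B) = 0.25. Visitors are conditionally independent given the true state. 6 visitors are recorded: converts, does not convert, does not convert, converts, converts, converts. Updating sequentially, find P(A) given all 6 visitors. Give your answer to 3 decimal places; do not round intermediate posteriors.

After 'converts': P(A) = 0.1·0.8000 / (0.1·0.8000 + 0.25·0.2000) ≈ 0.6154
After 'does not convert': P(A) = 0.9·0.6154 / (0.9·0.6154 + 0.75·0.3846) ≈ 0.6575
After 'does not convert': P(A) = 0.9·0.6575 / (0.9·0.6575 + 0.75·0.3425) ≈ 0.6973
After 'converts': P(A) = 0.1·0.6973 / (0.1·0.6973 + 0.25·0.3027) ≈ 0.4796
After 'converts': P(A) = 0.1·0.4796 / (0.1·0.4796 + 0.25·0.5204) ≈ 0.2693
After 'converts': P(A) = 0.1·0.2693 / (0.1·0.2693 + 0.25·0.7307) ≈ 0.1285

0.129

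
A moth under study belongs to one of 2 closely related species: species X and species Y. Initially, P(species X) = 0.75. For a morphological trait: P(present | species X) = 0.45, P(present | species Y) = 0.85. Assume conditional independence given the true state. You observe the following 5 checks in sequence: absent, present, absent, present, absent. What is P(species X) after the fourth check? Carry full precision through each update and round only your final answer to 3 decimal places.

0.919

After 'absent': P(species X) = 0.55·0.7500 / (0.55·0.7500 + 0.15·0.2500) ≈ 0.9167
After 'present': P(species X) = 0.45·0.9167 / (0.45·0.9167 + 0.85·0.0833) ≈ 0.8534
After 'absent': P(species X) = 0.55·0.8534 / (0.55·0.8534 + 0.15·0.1466) ≈ 0.9553
After 'present': P(species X) = 0.45·0.9553 / (0.45·0.9553 + 0.85·0.0447) ≈ 0.9187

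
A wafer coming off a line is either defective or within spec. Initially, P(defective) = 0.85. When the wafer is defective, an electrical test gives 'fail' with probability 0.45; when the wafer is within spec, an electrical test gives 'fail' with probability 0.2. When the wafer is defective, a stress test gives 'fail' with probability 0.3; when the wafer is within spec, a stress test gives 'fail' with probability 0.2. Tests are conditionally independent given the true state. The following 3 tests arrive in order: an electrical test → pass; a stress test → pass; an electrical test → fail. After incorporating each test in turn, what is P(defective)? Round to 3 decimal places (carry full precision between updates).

Apply Bayes' rule sequentially, carrying P(defective) forward.
After an electrical test='pass': P(defective) = 0.55·0.8500 / (0.55·0.8500 + 0.8·0.1500) ≈ 0.7957
After a stress test='pass': P(defective) = 0.7·0.7957 / (0.7·0.7957 + 0.8·0.2043) ≈ 0.7732
After an electrical test='fail': P(defective) = 0.45·0.7732 / (0.45·0.7732 + 0.2·0.2268) ≈ 0.8847

0.885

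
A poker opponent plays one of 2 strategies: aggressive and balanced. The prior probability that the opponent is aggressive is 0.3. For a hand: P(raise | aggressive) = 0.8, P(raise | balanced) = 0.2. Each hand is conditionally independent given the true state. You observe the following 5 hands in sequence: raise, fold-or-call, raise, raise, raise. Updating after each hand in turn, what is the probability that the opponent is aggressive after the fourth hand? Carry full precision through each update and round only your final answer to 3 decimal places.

After 'raise': P(aggressive) = 0.8·0.3000 / (0.8·0.3000 + 0.2·0.7000) ≈ 0.6316
After 'fold-or-call': P(aggressive) = 0.2·0.6316 / (0.2·0.6316 + 0.8·0.3684) ≈ 0.3000
After 'raise': P(aggressive) = 0.8·0.3000 / (0.8·0.3000 + 0.2·0.7000) ≈ 0.6316
After 'raise': P(aggressive) = 0.8·0.6316 / (0.8·0.6316 + 0.2·0.3684) ≈ 0.8727

0.873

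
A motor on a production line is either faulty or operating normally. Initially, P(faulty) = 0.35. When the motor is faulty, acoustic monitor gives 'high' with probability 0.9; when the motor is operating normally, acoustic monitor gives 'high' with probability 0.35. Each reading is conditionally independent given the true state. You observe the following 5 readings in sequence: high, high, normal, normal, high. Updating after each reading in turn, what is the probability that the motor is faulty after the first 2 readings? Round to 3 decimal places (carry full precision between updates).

0.781

After 'high': P(faulty) = 0.9·0.3500 / (0.9·0.3500 + 0.35·0.6500) ≈ 0.5806
After 'high': P(faulty) = 0.9·0.5806 / (0.9·0.5806 + 0.35·0.4194) ≈ 0.7807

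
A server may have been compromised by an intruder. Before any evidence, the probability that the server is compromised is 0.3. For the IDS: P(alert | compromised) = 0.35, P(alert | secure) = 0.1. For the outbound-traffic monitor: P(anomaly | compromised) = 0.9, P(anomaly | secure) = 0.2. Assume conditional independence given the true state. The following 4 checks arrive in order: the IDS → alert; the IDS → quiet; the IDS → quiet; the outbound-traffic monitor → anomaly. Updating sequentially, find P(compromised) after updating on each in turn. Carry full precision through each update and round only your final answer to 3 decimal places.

After the IDS='alert': P(compromised) = 0.35·0.3000 / (0.35·0.3000 + 0.1·0.7000) ≈ 0.6000
After the IDS='quiet': P(compromised) = 0.65·0.6000 / (0.65·0.6000 + 0.9·0.4000) ≈ 0.5200
After the IDS='quiet': P(compromised) = 0.65·0.5200 / (0.65·0.5200 + 0.9·0.4800) ≈ 0.4390
After the outbound-traffic monitor='anomaly': P(compromised) = 0.9·0.4390 / (0.9·0.4390 + 0.2·0.5610) ≈ 0.7788

0.779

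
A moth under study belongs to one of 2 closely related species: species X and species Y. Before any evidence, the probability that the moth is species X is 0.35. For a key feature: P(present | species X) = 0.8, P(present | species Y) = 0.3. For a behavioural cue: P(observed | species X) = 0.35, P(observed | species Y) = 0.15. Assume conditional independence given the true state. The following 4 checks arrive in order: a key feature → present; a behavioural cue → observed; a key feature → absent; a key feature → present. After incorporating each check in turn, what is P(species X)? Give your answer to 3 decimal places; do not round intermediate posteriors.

0.719

After a key feature='present': P(species X) = 0.8·0.3500 / (0.8·0.3500 + 0.3·0.6500) ≈ 0.5895
After a behavioural cue='observed': P(species X) = 0.35·0.5895 / (0.35·0.5895 + 0.15·0.4105) ≈ 0.7701
After a key feature='absent': P(species X) = 0.2·0.7701 / (0.2·0.7701 + 0.7·0.2299) ≈ 0.4891
After a key feature='present': P(species X) = 0.8·0.4891 / (0.8·0.4891 + 0.3·0.5109) ≈ 0.7185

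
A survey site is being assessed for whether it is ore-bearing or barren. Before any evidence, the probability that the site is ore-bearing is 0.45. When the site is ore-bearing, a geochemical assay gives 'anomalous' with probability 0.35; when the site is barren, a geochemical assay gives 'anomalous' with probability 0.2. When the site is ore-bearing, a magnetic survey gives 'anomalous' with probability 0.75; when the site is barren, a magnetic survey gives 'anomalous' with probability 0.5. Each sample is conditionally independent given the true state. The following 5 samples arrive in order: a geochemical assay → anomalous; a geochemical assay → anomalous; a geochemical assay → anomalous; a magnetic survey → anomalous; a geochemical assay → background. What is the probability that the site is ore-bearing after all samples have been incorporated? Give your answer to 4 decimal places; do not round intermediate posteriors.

0.8424

After a geochemical assay='anomalous': P(ore) = 0.35·0.4500 / (0.35·0.4500 + 0.2·0.5500) ≈ 0.5888
After a geochemical assay='anomalous': P(ore) = 0.35·0.5888 / (0.35·0.5888 + 0.2·0.4112) ≈ 0.7147
After a geochemical assay='anomalous': P(ore) = 0.35·0.7147 / (0.35·0.7147 + 0.2·0.2853) ≈ 0.8143
After a magnetic survey='anomalous': P(ore) = 0.75·0.8143 / (0.75·0.8143 + 0.5·0.1857) ≈ 0.8680
After a geochemical assay='background': P(ore) = 0.65·0.8680 / (0.65·0.8680 + 0.8·0.1320) ≈ 0.8424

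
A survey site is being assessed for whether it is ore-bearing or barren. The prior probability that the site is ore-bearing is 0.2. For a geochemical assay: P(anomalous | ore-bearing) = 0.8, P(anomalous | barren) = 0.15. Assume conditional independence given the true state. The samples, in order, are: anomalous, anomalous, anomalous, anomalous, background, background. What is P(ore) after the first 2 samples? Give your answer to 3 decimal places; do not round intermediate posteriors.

After 'anomalous': P(ore) = 0.8·0.2000 / (0.8·0.2000 + 0.15·0.8000) ≈ 0.5714
After 'anomalous': P(ore) = 0.8·0.5714 / (0.8·0.5714 + 0.15·0.4286) ≈ 0.8767

0.877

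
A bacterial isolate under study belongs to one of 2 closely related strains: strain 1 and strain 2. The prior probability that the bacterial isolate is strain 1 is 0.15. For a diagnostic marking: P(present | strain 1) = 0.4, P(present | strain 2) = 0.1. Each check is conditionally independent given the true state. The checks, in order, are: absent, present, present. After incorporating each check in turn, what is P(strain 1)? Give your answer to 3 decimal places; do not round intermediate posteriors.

After 'absent': P(strain 1) = 0.6·0.1500 / (0.6·0.1500 + 0.9·0.8500) ≈ 0.1053
After 'present': P(strain 1) = 0.4·0.1053 / (0.4·0.1053 + 0.1·0.8947) ≈ 0.3200
After 'present': P(strain 1) = 0.4·0.3200 / (0.4·0.3200 + 0.1·0.6800) ≈ 0.6531

0.653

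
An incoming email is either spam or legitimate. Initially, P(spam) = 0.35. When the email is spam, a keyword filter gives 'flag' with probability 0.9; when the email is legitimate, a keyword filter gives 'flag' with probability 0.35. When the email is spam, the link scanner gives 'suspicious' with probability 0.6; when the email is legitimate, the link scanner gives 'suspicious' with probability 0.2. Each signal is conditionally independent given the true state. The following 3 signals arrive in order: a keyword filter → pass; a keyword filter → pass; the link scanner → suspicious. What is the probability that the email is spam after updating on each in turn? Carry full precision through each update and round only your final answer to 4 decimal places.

0.0368

After a keyword filter='pass': P(spam) = 0.1·0.3500 / (0.1·0.3500 + 0.65·0.6500) ≈ 0.0765
After a keyword filter='pass': P(spam) = 0.1·0.0765 / (0.1·0.0765 + 0.65·0.9235) ≈ 0.0126
After the link scanner='suspicious': P(spam) = 0.6·0.0126 / (0.6·0.0126 + 0.2·0.9874) ≈ 0.0368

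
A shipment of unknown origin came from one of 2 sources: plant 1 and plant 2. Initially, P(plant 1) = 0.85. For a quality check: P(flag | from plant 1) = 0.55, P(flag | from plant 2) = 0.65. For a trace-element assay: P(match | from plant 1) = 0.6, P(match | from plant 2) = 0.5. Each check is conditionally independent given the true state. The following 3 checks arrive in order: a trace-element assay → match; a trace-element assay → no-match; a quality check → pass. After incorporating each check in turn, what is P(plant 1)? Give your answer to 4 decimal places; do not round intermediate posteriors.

0.8749

After a trace-element assay='match': P(plant 1) = 0.6·0.8500 / (0.6·0.8500 + 0.5·0.1500) ≈ 0.8718
After a trace-element assay='no-match': P(plant 1) = 0.4·0.8718 / (0.4·0.8718 + 0.5·0.1282) ≈ 0.8447
After a quality check='pass': P(plant 1) = 0.45·0.8447 / (0.45·0.8447 + 0.35·0.1553) ≈ 0.8749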